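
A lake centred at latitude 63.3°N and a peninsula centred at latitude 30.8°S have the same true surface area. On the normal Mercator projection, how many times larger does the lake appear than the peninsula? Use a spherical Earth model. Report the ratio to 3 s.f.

Mercator areal scale is sec²φ.
At 63.3°: sec²(63.3°) = 1/0.4493² = 4.953.
At 30.8°: sec²(30.8°) = 1/0.8590² = 1.355.
Ratio = 4.953/1.355 = cos²(30.8°)/cos²(63.3°) ≈ 3.65.

3.65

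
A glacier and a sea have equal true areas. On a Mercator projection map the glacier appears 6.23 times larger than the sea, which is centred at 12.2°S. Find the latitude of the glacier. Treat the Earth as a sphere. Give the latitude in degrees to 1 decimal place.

For equal true areas on Mercator, apparent areas scale as sec²φ, so the ratio is cos²φ₂ / cos²φ₁.
cos²φ₂ / cos²φ₁ = 6.23  ⇒  cos φ₁ = cos 12.2° / √6.23 = 0.9774/2.496 = 0.3916.
φ₁ = arccos(0.3916) ≈ 66.9°.

66.9°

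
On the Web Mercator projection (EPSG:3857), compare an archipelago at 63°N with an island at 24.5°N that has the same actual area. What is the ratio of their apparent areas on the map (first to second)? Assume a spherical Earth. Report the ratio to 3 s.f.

On Mercator, area is exaggerated by sec²φ = 1/cos²φ.
At 63°: sec²(63°) = 1/0.4540² = 4.852.
At 24.5°: sec²(24.5°) = 1/0.9100² = 1.208.
Ratio = 4.852/1.208 = cos²(24.5°)/cos²(63°) ≈ 4.02.

4.02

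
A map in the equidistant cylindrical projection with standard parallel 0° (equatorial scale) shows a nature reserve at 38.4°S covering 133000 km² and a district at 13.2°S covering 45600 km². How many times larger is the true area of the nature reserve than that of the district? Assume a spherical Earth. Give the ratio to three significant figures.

Plate carrée has h = 1 and k = sec φ, giving areal scale sec φ; true area = (apparent area) · cos φ.
True area of nature reserve: 133000 × cos(38.4°) = 133000 × 0.7837 = 104200 km².
True area of district: 45600 × cos(13.2°) = 45600 × 0.9736 = 44400 km².
Ratio = 104200 / 44400 ≈ 2.35.

2.35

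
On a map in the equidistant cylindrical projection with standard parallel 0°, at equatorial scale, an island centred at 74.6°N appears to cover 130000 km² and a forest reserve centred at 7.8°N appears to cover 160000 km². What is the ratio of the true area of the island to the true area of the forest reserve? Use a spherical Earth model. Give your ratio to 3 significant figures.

Plate carrée has h = 1 and k = sec φ, giving areal scale sec φ; true area = (apparent area) · cos φ.
True area of island: 130000 × cos(74.6°) = 130000 × 0.2656 = 34520 km².
True area of forest reserve: 160000 × cos(7.8°) = 160000 × 0.9907 = 158500 km².
Ratio = 34520 / 158500 ≈ 0.218.

0.218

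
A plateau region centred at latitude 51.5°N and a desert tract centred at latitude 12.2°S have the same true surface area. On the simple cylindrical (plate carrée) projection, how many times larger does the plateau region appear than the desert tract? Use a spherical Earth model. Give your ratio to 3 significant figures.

1.57

For the equirectangular projection with φ₀ = 0 (plate carrée), h = 1 along meridians and k = sec φ along parallels.
Areal scale at 51.5°: h·k = 1.000 × 1.606 = 1.606.
Areal scale at 12.2°: h·k = 1.000 × 1.023 = 1.023.
Ratio = 1.606/1.023 ≈ 1.57.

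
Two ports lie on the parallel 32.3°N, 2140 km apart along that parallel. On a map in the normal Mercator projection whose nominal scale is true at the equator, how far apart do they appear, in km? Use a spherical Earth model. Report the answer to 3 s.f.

For Mercator, h = k = sec φ (a conformal cylindrical projection has a single point scale, 1/cos φ).
Along the parallel, k = sec 32.3° = 1/0.8453 = 1.183.
Map distance = 2140 × 1.183 ≈ 2530 km.

2530 km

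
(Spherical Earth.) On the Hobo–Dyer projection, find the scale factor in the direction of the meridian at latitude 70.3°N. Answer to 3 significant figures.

Hobo–Dyer is a cylindrical equal-area projection with standard parallels at ±37.5°. A cylindrical equal-area projection with standard parallel φ₀ has meridian scale h = cos φ / cos φ₀ and parallel scale k = cos φ₀ / cos φ (so areas are preserved, h·k = 1).
h = cos 70.3° / cos 37.5° = 0.3371/0.7934 = 0.4249.

0.425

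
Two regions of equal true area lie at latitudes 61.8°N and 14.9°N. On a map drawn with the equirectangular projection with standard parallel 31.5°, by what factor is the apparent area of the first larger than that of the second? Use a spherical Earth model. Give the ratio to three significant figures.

2.05

The equidistant cylindrical projection with φ₀ = 31.5° has h = 1 (meridians true) and k = cos φ₀ / cos φ along parallels.
Areal scale at 61.8°: h·k = 1.000 × 1.804 = 1.804.
Areal scale at 14.9°: h·k = 1.000 × 0.8823 = 0.8823.
Ratio = 1.804/0.8823 ≈ 2.05.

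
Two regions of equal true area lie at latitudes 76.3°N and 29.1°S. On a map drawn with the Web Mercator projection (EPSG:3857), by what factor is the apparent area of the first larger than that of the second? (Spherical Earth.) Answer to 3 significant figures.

13.6

Mercator areal scale is sec²φ.
At 76.3°: sec²(76.3°) = 1/0.2368² = 17.83.
At 29.1°: sec²(29.1°) = 1/0.8738² = 1.310.
Ratio = 17.83/1.310 = cos²(29.1°)/cos²(76.3°) ≈ 13.6.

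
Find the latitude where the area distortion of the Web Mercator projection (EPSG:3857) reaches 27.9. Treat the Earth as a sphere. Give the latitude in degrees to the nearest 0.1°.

79.1°

Mercator areal scale is sec²φ.
sec²φ = 27.9  ⇒  cos²φ = 0.03584  ⇒  cos φ = 0.1893.
φ = arccos(0.1893) ≈ 79.1°.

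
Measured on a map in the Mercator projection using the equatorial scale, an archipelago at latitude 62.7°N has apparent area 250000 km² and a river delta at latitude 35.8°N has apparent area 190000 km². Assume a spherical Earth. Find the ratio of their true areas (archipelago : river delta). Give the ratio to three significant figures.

0.421

On Mercator the areal scale is sec²φ, so true area = apparent × cos²φ.
True area of archipelago: 250000 × cos²(62.7°) = 250000 × 0.2104 = 52590 km².
True area of river delta: 190000 × cos²(35.8°) = 190000 × 0.6578 = 125000 km².
Ratio = 52590 / 125000 ≈ 0.421.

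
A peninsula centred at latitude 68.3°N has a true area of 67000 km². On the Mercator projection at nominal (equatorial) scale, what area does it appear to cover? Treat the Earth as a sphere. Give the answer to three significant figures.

490000 km²

The Mercator projection is conformal; its linear scale factor is the same in every direction and equals sec φ = 1/cos φ.
Areal scale = k² = sec²φ = 1/cos²(68.3°) = 1/0.3697² = 7.315.
Apparent area = 67000 × 7.315 ≈ 490000 km².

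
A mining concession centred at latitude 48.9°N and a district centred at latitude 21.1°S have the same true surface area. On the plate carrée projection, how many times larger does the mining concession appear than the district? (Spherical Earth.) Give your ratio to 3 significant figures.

1.42

For the equirectangular projection with φ₀ = 0 (plate carrée), h = 1 along meridians and k = sec φ along parallels.
Areal scale at 48.9°: h·k = 1.000 × 1.521 = 1.521.
Areal scale at 21.1°: h·k = 1.000 × 1.072 = 1.072.
Ratio = 1.521/1.072 ≈ 1.42.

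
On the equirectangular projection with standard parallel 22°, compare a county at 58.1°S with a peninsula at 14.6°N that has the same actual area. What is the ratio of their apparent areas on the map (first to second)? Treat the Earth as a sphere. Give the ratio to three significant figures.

In the equirectangular projection with standard parallel φ₀ = 22° (x = Rλ cos φ₀, y = Rφ), meridians are true-scale (h = 1) and the parallel scale is k = cos φ₀ / cos φ.
Areal scale at 58.1°: h·k = 1.000 × 1.755 = 1.755.
Areal scale at 14.6°: h·k = 1.000 × 0.9581 = 0.9581.
Ratio = 1.755/0.9581 ≈ 1.83.

1.83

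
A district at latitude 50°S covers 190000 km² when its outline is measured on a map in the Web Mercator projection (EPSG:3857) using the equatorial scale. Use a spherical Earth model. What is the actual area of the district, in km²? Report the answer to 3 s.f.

For Mercator, h = k = sec φ (a conformal cylindrical projection has a single point scale, 1/cos φ).
Areal scale = k² = sec²φ = 1/cos²(50°) = 1/0.6428² = 2.420.
True area = apparent / (areal scale) = 190000 / 2.420 ≈ 78500 km².

78500 km²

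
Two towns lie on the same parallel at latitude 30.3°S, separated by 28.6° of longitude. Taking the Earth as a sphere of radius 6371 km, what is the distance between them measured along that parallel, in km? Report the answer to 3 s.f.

Arc length along a parallel = R cos φ · Δλ (with Δλ in radians).
= 6371 × cos 30.3° × (28.6° × π/180) = 6371 × 0.8634 × 0.4992 ≈ 2750 km.

2750 km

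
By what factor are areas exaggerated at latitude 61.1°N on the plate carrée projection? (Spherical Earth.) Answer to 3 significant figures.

For the equirectangular projection with φ₀ = 0 (plate carrée), h = 1 along meridians and k = sec φ along parallels.
Areal scale = h·k = 1 × sec φ; at 61.1°, h = 1.000, k = 2.069, so h·k = 2.069.

2.07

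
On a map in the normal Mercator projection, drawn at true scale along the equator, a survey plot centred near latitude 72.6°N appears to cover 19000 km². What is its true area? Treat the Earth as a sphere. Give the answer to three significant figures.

1700 km²

The Mercator projection is conformal; its linear scale factor is the same in every direction and equals sec φ = 1/cos φ.
Areal scale = k² = sec²φ = 1/cos²(72.6°) = 1/0.2990² = 11.18.
True area = apparent / (areal scale) = 19000 / 11.18 ≈ 1700 km².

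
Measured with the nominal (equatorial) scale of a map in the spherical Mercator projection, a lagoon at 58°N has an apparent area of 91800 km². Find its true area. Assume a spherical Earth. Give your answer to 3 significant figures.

25800 km²

For Mercator, h = k = sec φ (a conformal cylindrical projection has a single point scale, 1/cos φ).
Areal scale = k² = sec²φ = 1/cos²(58°) = 1/0.5299² = 3.561.
True area = apparent / (areal scale) = 91800 / 3.561 ≈ 25800 km².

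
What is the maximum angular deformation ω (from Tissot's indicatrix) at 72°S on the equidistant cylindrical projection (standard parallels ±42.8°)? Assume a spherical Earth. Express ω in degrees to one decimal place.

48.1°

In the equirectangular projection with standard parallel φ₀ = 42.8° (x = Rλ cos φ₀, y = Rφ), meridians are true-scale (h = 1) and the parallel scale is k = cos φ₀ / cos φ.
At 72°: h = 1.000, k = 2.374; principal scales a = 2.374, b = 1.000.
sin(ω/2) = (a − b)/(a + b) = 1.374/3.374 = 0.4073, so ω = 2 arcsin(0.4073) ≈ 48.1°.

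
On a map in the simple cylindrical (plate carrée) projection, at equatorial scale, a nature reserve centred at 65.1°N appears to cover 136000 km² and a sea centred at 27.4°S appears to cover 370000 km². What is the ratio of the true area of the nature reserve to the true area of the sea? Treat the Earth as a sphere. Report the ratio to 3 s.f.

0.174

On the plate carrée, areal scale = h·k = 1 × sec φ, so true area = apparent × cos φ.
True area of nature reserve: 136000 × cos(65.1°) = 136000 × 0.4210 = 57260 km².
True area of sea: 370000 × cos(27.4°) = 370000 × 0.8878 = 328500 km².
Ratio = 57260 / 328500 ≈ 0.174.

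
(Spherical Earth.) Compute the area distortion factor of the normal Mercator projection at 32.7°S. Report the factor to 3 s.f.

The Mercator projection is conformal; its linear scale factor is the same in every direction and equals sec φ = 1/cos φ.
Areal scale = k² = sec²φ = 1/cos²(32.7°) = 1/0.8415² = 1.412.

1.41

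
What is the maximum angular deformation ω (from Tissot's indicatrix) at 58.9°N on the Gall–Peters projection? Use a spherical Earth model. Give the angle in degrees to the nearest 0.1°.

35.4°

Gall–Peters is a cylindrical equal-area projection with standard parallels at ±45°. A cylindrical equal-area projection with standard parallel φ₀ has meridian scale h = cos φ / cos φ₀ and parallel scale k = cos φ₀ / cos φ (so areas are preserved, h·k = 1).
At 58.9°: h = 0.7305, k = 1.369; principal scales a = 1.369, b = 0.7305.
sin(ω/2) = (a − b)/(a + b) = 0.6385/2.099 = 0.3041, so ω = 2 arcsin(0.3041) ≈ 35.4°.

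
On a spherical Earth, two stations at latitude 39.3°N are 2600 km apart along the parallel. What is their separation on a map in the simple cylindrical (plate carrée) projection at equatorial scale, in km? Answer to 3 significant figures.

In the plate carrée (x = Rλ, y = Rφ), meridians are true-scale (h = 1) and parallels are stretched by k = sec φ.
Along the parallel, k = sec 39.3° = 1/0.7738 = 1.292.
Map distance = 2600 × 1.292 ≈ 3360 km.

3360 km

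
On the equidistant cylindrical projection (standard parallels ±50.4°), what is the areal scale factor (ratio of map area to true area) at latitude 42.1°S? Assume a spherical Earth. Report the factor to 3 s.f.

In the equirectangular projection with standard parallel φ₀ = 50.4° (x = Rλ cos φ₀, y = Rφ), meridians are true-scale (h = 1) and the parallel scale is k = cos φ₀ / cos φ.
Areal scale = h·k = 1 × cos φ₀ / cos φ; at 42.1°, h = 1.000, k = 0.8591, so h·k = 0.8591.

0.859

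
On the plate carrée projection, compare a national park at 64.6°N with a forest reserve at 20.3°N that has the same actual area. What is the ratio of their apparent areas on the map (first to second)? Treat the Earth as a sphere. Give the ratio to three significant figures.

2.19

In the plate carrée (x = Rλ, y = Rφ), meridians are true-scale (h = 1) and parallels are stretched by k = sec φ.
Areal scale at 64.6°: h·k = 1.000 × 2.331 = 2.331.
Areal scale at 20.3°: h·k = 1.000 × 1.066 = 1.066.
Ratio = 2.331/1.066 ≈ 2.19.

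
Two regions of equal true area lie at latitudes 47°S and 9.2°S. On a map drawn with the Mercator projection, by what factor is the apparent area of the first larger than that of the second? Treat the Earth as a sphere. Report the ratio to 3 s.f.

Mercator is conformal with k = sec φ, so areal scale = k² = sec²φ.
At 47°: sec²(47°) = 1/0.6820² = 2.150.
At 9.2°: sec²(9.2°) = 1/0.9871² = 1.026.
Ratio = 2.150/1.026 = cos²(9.2°)/cos²(47°) ≈ 2.10.

2.10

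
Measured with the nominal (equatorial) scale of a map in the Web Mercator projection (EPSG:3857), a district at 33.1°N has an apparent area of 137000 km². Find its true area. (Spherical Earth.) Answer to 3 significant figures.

Mercator is conformal, so the point scale is isotropic: h = k = sec φ = 1/cos φ.
Areal scale = k² = sec²φ = 1/cos²(33.1°) = 1/0.8377² = 1.425.
True area = apparent / (areal scale) = 137000 / 1.425 ≈ 96100 km².

96100 km²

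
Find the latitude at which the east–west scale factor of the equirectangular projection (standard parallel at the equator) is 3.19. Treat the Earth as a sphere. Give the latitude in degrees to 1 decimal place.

71.7°

Plate carrée: h = 1, k = sec φ along parallels.
sec φ = 3.19  ⇒  cos φ = 0.3135  ⇒  φ ≈ 71.7°.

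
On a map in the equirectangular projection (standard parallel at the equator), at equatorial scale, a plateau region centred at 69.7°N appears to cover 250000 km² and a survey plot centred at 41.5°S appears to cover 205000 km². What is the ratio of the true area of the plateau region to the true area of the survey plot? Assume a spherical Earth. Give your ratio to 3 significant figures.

0.565

Plate carrée has h = 1 and k = sec φ, giving areal scale sec φ; true area = (apparent area) · cos φ.
True area of plateau region: 250000 × cos(69.7°) = 250000 × 0.3469 = 86730 km².
True area of survey plot: 205000 × cos(41.5°) = 205000 × 0.7490 = 153500 km².
Ratio = 86730 / 153500 ≈ 0.565.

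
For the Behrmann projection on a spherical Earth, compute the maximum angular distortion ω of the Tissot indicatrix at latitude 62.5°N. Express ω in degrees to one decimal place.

67.7°

Behrmann is a cylindrical equal-area projection with standard parallels at ±30°. A cylindrical equal-area projection with standard parallel φ₀ has meridian scale h = cos φ / cos φ₀ and parallel scale k = cos φ₀ / cos φ (so areas are preserved, h·k = 1).
At 62.5°: h = 0.5332, k = 1.876; principal scales a = 1.876, b = 0.5332.
sin(ω/2) = (a − b)/(a + b) = 1.342/2.409 = 0.5573, so ω = 2 arcsin(0.5573) ≈ 67.7°.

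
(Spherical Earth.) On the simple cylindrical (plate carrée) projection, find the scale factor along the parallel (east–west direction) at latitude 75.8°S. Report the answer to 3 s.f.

4.08

In the plate carrée (x = Rλ, y = Rφ), meridians are true-scale (h = 1) and parallels are stretched by k = sec φ.
k = 1/cos 75.8° = 1/0.2453 = 4.077.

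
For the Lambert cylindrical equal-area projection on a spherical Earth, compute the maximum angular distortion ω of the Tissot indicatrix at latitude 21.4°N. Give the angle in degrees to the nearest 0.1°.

The Lambert cylindrical equal-area projection is the cylindrical equal-area projection with its standard parallel at the equator (φ₀ = 0). Cylindrical equal-area (φ₀ = 0°): h = cos φ / cos 0° along meridians, k = cos 0° / cos φ along parallels; h·k = 1.
At 21.4°: h = 0.9311, k = 1.074; principal scales a = 1.074, b = 0.9311.
sin(ω/2) = (a − b)/(a + b) = 0.1430/2.005 = 0.07131, so ω = 2 arcsin(0.07131) ≈ 8.2°.

8.2°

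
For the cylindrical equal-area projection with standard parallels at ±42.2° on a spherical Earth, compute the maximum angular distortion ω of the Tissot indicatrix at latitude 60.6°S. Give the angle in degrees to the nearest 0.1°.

Cylindrical equal-area (φ₀ = 42.2°): h = cos φ / cos 42.2° along meridians, k = cos 42.2° / cos φ along parallels; h·k = 1.
At 60.6°: h = 0.6627, k = 1.509; principal scales a = 1.509, b = 0.6627.
sin(ω/2) = (a − b)/(a + b) = 0.8464/2.172 = 0.3897, so ω = 2 arcsin(0.3897) ≈ 45.9°.

45.9°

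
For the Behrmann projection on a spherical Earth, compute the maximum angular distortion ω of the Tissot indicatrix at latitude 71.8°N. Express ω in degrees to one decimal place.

100.7°

The Behrmann projection is cylindrical equal-area with φ₀ = 30°. For cylindrical equal-area with standard parallel φ₀, h = cos φ / cos φ₀ and k = cos φ₀ / cos φ, so h·k = 1.
At 71.8°: h = 0.3607, k = 2.773; principal scales a = 2.773, b = 0.3607.
sin(ω/2) = (a − b)/(a + b) = 2.412/3.133 = 0.7698, so ω = 2 arcsin(0.7698) ≈ 100.7°.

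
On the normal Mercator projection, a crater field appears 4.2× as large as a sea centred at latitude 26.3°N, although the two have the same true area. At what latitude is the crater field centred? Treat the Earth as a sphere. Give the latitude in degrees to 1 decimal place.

64.1°

For equal true areas on Mercator, apparent areas scale as sec²φ, so the ratio is cos²φ₂ / cos²φ₁.
cos²φ₂ / cos²φ₁ = 4.2  ⇒  cos φ₁ = cos 26.3° / √4.2 = 0.8965/2.049 = 0.4374.
φ₁ = arccos(0.4374) ≈ 64.1°.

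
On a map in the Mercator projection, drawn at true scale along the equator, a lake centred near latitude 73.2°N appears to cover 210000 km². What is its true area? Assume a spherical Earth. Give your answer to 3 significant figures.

Mercator is conformal, so the point scale is isotropic: h = k = sec φ = 1/cos φ.
Areal scale = k² = sec²φ = 1/cos²(73.2°) = 1/0.2890² = 11.97.
True area = apparent / (areal scale) = 210000 / 11.97 ≈ 17500 km².

17500 km²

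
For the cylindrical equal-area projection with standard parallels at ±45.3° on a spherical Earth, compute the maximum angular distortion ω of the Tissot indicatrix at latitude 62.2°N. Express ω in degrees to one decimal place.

Cylindrical equal-area (φ₀ = 45.3°): h = cos φ / cos 45.3° along meridians, k = cos 45.3° / cos φ along parallels; h·k = 1.
At 62.2°: h = 0.6631, k = 1.508; principal scales a = 1.508, b = 0.6631.
sin(ω/2) = (a − b)/(a + b) = 0.8451/2.171 = 0.3892, so ω = 2 arcsin(0.3892) ≈ 45.8°.

45.8°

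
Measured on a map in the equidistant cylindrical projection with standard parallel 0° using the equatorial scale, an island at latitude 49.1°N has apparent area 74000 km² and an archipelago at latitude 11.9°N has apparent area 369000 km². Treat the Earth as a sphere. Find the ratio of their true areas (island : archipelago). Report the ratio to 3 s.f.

0.134

Plate carrée has h = 1 and k = sec φ, giving areal scale sec φ; true area = (apparent area) · cos φ.
True area of island: 74000 × cos(49.1°) = 74000 × 0.6547 = 48450 km².
True area of archipelago: 369000 × cos(11.9°) = 369000 × 0.9785 = 361100 km².
Ratio = 48450 / 361100 ≈ 0.134.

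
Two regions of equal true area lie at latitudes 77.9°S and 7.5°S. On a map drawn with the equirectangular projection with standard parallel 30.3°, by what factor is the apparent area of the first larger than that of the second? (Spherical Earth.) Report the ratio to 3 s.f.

In the equirectangular projection with standard parallel φ₀ = 30.3° (x = Rλ cos φ₀, y = Rφ), meridians are true-scale (h = 1) and the parallel scale is k = cos φ₀ / cos φ.
Areal scale at 77.9°: h·k = 1.000 × 4.119 = 4.119.
Areal scale at 7.5°: h·k = 1.000 × 0.8708 = 0.8708.
Ratio = 4.119/0.8708 ≈ 4.73.

4.73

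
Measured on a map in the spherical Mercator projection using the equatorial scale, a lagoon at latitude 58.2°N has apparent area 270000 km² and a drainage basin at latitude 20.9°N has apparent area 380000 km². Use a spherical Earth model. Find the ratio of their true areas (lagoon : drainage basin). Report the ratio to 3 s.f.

0.226

Mercator's areal exaggeration is sec²φ; hence true area = (apparent area) · cos²φ.
True area of lagoon: 270000 × cos²(58.2°) = 270000 × 0.2777 = 74970 km².
True area of drainage basin: 380000 × cos²(20.9°) = 380000 × 0.8727 = 331600 km².
Ratio = 74970 / 331600 ≈ 0.226.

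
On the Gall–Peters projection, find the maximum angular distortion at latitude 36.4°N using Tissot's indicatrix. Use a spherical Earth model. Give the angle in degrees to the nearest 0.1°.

14.8°

The Gall–Peters projection is cylindrical equal-area with φ₀ = 45°. For cylindrical equal-area with standard parallel φ₀, h = cos φ / cos φ₀ and k = cos φ₀ / cos φ, so h·k = 1.
At 36.4°: h = 1.138, k = 0.8785; principal scales a = 1.138, b = 0.8785.
sin(ω/2) = (a − b)/(a + b) = 0.2598/2.017 = 0.1288, so ω = 2 arcsin(0.1288) ≈ 14.8°.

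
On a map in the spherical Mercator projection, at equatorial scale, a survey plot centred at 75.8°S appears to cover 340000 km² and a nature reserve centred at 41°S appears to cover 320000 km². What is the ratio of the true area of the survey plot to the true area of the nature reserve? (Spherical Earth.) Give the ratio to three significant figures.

Since Mercator area scale is 1/cos²φ, the true area equals the apparent area multiplied by cos²φ.
True area of survey plot: 340000 × cos²(75.8°) = 340000 × 0.06018 = 20460 km².
True area of nature reserve: 320000 × cos²(41°) = 320000 × 0.5696 = 182300 km².
Ratio = 20460 / 182300 ≈ 0.112.

0.112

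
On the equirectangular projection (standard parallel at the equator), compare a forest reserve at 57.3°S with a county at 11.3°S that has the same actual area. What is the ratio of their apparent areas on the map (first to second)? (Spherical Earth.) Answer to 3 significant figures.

For the equirectangular projection with φ₀ = 0 (plate carrée), h = 1 along meridians and k = sec φ along parallels.
Areal scale at 57.3°: h·k = 1.000 × 1.851 = 1.851.
Areal scale at 11.3°: h·k = 1.000 × 1.020 = 1.020.
Ratio = 1.851/1.020 ≈ 1.82.

1.82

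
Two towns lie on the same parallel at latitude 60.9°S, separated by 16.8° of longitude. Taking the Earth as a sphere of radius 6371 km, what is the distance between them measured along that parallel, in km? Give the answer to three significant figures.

Arc length along a parallel = R cos φ · Δλ (with Δλ in radians).
= 6371 × cos 60.9° × (16.8° × π/180) = 6371 × 0.4863 × 0.2932 ≈ 909 km.

909 km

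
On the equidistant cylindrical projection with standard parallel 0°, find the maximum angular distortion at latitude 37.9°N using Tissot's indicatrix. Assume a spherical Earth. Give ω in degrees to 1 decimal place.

13.5°

In the plate carrée (x = Rλ, y = Rφ), meridians are true-scale (h = 1) and parallels are stretched by k = sec φ.
At 37.9°: h = 1.000, k = 1.267; principal scales a = 1.267, b = 1.000.
sin(ω/2) = (a − b)/(a + b) = 0.2673/2.267 = 0.1179, so ω = 2 arcsin(0.1179) ≈ 13.5°.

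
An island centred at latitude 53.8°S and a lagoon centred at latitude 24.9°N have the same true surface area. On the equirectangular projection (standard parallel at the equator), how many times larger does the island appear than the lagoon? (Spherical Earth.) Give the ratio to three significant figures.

1.54

For the equirectangular projection with φ₀ = 0 (plate carrée), h = 1 along meridians and k = sec φ along parallels.
Areal scale at 53.8°: h·k = 1.000 × 1.693 = 1.693.
Areal scale at 24.9°: h·k = 1.000 × 1.102 = 1.102.
Ratio = 1.693/1.102 ≈ 1.54.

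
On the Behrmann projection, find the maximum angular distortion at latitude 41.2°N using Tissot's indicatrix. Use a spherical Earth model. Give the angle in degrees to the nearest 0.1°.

The Behrmann projection is cylindrical equal-area with φ₀ = 30°. Cylindrical equal-area (φ₀ = 30°): h = cos φ / cos 30° along meridians, k = cos 30° / cos φ along parallels; h·k = 1.
At 41.2°: h = 0.8688, k = 1.151; principal scales a = 1.151, b = 0.8688.
sin(ω/2) = (a − b)/(a + b) = 0.2822/2.020 = 0.1397, so ω = 2 arcsin(0.1397) ≈ 16.1°.

16.1°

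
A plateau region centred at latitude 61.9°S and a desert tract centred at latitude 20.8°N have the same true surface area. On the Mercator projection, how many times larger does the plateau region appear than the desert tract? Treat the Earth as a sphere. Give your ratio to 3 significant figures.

Mercator is conformal with k = sec φ, so areal scale = k² = sec²φ.
At 61.9°: sec²(61.9°) = 1/0.4710² = 4.508.
At 20.8°: sec²(20.8°) = 1/0.9348² = 1.144.
Ratio = 4.508/1.144 = cos²(20.8°)/cos²(61.9°) ≈ 3.94.

3.94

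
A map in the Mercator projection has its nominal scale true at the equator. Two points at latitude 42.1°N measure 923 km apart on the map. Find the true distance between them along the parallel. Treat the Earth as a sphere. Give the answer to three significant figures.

Mercator is conformal, so the point scale is isotropic: h = k = sec φ = 1/cos φ.
Along the parallel at 42.1°, map distances are exaggerated by k = sec 42.1° = 1.348.
True distance = 923 / 1.348 = 923 × cos 42.1° ≈ 685 km.

685 km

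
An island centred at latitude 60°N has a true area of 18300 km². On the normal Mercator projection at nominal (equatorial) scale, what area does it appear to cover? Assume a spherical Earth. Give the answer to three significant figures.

Mercator is conformal, so the point scale is isotropic: h = k = sec φ = 1/cos φ.
Areal scale = k² = sec²φ = 1/cos²(60°) = 1/0.5000² = 4.000.
Apparent area = 18300 × 4.000 ≈ 73200 km².

73200 km²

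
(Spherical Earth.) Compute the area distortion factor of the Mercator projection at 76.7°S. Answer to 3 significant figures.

Mercator is conformal, so the point scale is isotropic: h = k = sec φ = 1/cos φ.
Areal scale = k² = sec²φ = 1/cos²(76.7°) = 1/0.2300² = 18.90.

18.9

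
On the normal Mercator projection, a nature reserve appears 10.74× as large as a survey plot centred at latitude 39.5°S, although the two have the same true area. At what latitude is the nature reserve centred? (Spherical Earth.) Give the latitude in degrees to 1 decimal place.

On Mercator, (apparent₁)/(apparent₂) = sec²φ₁ / sec²φ₂ when true areas are equal.
cos²φ₂ / cos²φ₁ = 10.74  ⇒  cos φ₁ = cos 39.5° / √10.74 = 0.7716/3.277 = 0.2355.
φ₁ = arccos(0.2355) ≈ 76.4°.

76.4°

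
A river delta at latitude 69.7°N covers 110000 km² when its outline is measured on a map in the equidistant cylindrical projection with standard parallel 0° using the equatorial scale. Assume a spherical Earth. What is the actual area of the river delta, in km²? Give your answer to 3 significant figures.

38200 km²

For the equirectangular projection with φ₀ = 0 (plate carrée), h = 1 along meridians and k = sec φ along parallels.
Areal scale = h·k = 1 × sec φ; at 69.7°, h = 1.000, k = 2.882, so h·k = 2.882.
True area = apparent / (areal scale) = 110000 / 2.882 ≈ 38200 km².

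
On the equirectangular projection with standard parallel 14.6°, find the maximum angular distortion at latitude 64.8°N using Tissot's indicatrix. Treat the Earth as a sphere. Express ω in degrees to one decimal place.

With standard parallel φ₀ = 14.6°, the equirectangular projection gives x = Rλ cos φ₀, y = Rφ, so h = 1 and k = cos 14.6° / cos φ.
At 64.8°: h = 1.000, k = 2.273; principal scales a = 2.273, b = 1.000.
sin(ω/2) = (a − b)/(a + b) = 1.273/3.273 = 0.3889, so ω = 2 arcsin(0.3889) ≈ 45.8°.

45.8°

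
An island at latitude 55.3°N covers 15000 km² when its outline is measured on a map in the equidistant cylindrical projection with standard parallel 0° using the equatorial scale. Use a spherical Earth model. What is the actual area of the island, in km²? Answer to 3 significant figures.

8540 km²

For the equirectangular projection with φ₀ = 0 (plate carrée), h = 1 along meridians and k = sec φ along parallels.
Areal scale = h·k = 1 × sec φ; at 55.3°, h = 1.000, k = 1.757, so h·k = 1.757.
True area = apparent / (areal scale) = 15000 / 1.757 ≈ 8540 km².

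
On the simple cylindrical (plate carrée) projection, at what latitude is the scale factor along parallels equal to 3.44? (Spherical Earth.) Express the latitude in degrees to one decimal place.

Plate carrée: h = 1, k = sec φ along parallels.
sec φ = 3.44  ⇒  cos φ = 0.2907  ⇒  φ ≈ 73.1°.

73.1°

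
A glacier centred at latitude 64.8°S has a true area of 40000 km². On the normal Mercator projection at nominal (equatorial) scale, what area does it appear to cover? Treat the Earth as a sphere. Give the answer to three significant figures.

For Mercator, h = k = sec φ (a conformal cylindrical projection has a single point scale, 1/cos φ).
Areal scale = k² = sec²φ = 1/cos²(64.8°) = 1/0.4258² = 5.516.
Apparent area = 40000 × 5.516 ≈ 221000 km².

221000 km²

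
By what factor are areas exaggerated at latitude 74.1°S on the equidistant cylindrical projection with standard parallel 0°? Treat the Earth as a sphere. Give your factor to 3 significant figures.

In the plate carrée (x = Rλ, y = Rφ), meridians are true-scale (h = 1) and parallels are stretched by k = sec φ.
Areal scale = h·k = 1 × sec φ; at 74.1°, h = 1.000, k = 3.650, so h·k = 3.650.

3.65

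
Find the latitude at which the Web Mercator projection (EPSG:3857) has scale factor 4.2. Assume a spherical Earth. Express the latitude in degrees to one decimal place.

Mercator scale is k = sec φ = 1/cos φ.
1/cos φ = 4.2  ⇒  cos φ = 0.2381  ⇒  φ = arccos(0.2381) ≈ 76.2°.

76.2°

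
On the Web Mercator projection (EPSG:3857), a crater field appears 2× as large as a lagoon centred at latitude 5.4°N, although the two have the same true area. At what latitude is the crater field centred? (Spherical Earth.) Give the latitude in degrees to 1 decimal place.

45.3°

For equal true areas on Mercator, apparent areas scale as sec²φ, so the ratio is cos²φ₂ / cos²φ₁.
cos²φ₂ / cos²φ₁ = 2  ⇒  cos φ₁ = cos 5.4° / √2 = 0.9956/1.414 = 0.7040.
φ₁ = arccos(0.7040) ≈ 45.3°.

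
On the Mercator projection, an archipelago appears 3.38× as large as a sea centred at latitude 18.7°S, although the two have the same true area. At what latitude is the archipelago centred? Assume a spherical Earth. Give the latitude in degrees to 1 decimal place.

For equal true areas on Mercator, apparent areas scale as sec²φ, so the ratio is cos²φ₂ / cos²φ₁.
cos²φ₂ / cos²φ₁ = 3.38  ⇒  cos φ₁ = cos 18.7° / √3.38 = 0.9472/1.838 = 0.5152.
φ₁ = arccos(0.5152) ≈ 59.0°.

59.0°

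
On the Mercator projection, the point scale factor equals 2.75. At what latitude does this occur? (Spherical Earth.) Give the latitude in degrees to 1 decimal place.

68.7°

Mercator scale is k = sec φ = 1/cos φ.
1/cos φ = 2.75  ⇒  cos φ = 0.3636  ⇒  φ = arccos(0.3636) ≈ 68.7°.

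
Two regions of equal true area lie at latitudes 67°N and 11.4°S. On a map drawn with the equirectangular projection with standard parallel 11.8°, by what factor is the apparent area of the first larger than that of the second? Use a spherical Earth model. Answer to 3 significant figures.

The equidistant cylindrical projection with φ₀ = 11.8° has h = 1 (meridians true) and k = cos φ₀ / cos φ along parallels.
Areal scale at 67°: h·k = 1.000 × 2.505 = 2.505.
Areal scale at 11.4°: h·k = 1.000 × 0.9986 = 0.9986.
Ratio = 2.505/0.9986 ≈ 2.51.

2.51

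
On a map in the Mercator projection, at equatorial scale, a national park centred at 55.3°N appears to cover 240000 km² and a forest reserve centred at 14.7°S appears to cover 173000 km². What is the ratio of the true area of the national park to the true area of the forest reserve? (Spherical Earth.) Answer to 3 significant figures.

Since Mercator area scale is 1/cos²φ, the true area equals the apparent area multiplied by cos²φ.
True area of national park: 240000 × cos²(55.3°) = 240000 × 0.3241 = 77780 km².
True area of forest reserve: 173000 × cos²(14.7°) = 173000 × 0.9356 = 161900 km².
Ratio = 77780 / 161900 ≈ 0.481.

0.481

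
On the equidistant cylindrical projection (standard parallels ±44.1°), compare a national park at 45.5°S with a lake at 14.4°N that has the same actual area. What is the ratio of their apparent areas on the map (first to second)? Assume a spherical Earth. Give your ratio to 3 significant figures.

1.38

With standard parallel φ₀ = 44.1°, the equirectangular projection gives x = Rλ cos φ₀, y = Rφ, so h = 1 and k = cos 44.1° / cos φ.
Areal scale at 45.5°: h·k = 1.000 × 1.025 = 1.025.
Areal scale at 14.4°: h·k = 1.000 × 0.7414 = 0.7414.
Ratio = 1.025/0.7414 ≈ 1.38.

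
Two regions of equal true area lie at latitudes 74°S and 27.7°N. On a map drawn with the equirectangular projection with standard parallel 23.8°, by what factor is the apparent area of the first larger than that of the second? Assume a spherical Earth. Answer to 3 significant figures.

3.21

In the equirectangular projection with standard parallel φ₀ = 23.8° (x = Rλ cos φ₀, y = Rφ), meridians are true-scale (h = 1) and the parallel scale is k = cos φ₀ / cos φ.
Areal scale at 74°: h·k = 1.000 × 3.319 = 3.319.
Areal scale at 27.7°: h·k = 1.000 × 1.033 = 1.033.
Ratio = 3.319/1.033 ≈ 3.21.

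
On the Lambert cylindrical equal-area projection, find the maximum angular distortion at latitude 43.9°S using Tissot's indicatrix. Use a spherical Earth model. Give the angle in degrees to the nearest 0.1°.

The Lambert cylindrical equal-area projection is the cylindrical equal-area projection with its standard parallel at the equator (φ₀ = 0). Cylindrical equal-area (φ₀ = 0°): h = cos φ / cos 0° along meridians, k = cos 0° / cos φ along parallels; h·k = 1.
At 43.9°: h = 0.7206, k = 1.388; principal scales a = 1.388, b = 0.7206.
sin(ω/2) = (a − b)/(a + b) = 0.6673/2.108 = 0.3165, so ω = 2 arcsin(0.3165) ≈ 36.9°.

36.9°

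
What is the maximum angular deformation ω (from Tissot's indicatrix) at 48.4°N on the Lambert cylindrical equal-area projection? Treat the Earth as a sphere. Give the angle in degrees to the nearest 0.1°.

The Lambert cylindrical equal-area projection is the cylindrical equal-area projection with its standard parallel at the equator (φ₀ = 0). Cylindrical equal-area (φ₀ = 0°): h = cos φ / cos 0° along meridians, k = cos 0° / cos φ along parallels; h·k = 1.
At 48.4°: h = 0.6639, k = 1.506; principal scales a = 1.506, b = 0.6639.
sin(ω/2) = (a − b)/(a + b) = 0.8423/2.170 = 0.3881, so ω = 2 arcsin(0.3881) ≈ 45.7°.

45.7°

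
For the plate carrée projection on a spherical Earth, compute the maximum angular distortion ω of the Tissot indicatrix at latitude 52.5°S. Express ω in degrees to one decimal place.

28.2°

For the equirectangular projection with φ₀ = 0 (plate carrée), h = 1 along meridians and k = sec φ along parallels.
At 52.5°: h = 1.000, k = 1.643; principal scales a = 1.643, b = 1.000.
sin(ω/2) = (a − b)/(a + b) = 0.6427/2.643 = 0.2432, so ω = 2 arcsin(0.2432) ≈ 28.2°.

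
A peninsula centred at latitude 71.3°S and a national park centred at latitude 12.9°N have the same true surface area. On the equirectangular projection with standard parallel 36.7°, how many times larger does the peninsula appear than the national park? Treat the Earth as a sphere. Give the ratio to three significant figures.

3.04

With standard parallel φ₀ = 36.7°, the equirectangular projection gives x = Rλ cos φ₀, y = Rφ, so h = 1 and k = cos 36.7° / cos φ.
Areal scale at 71.3°: h·k = 1.000 × 2.501 = 2.501.
Areal scale at 12.9°: h·k = 1.000 × 0.8225 = 0.8225.
Ratio = 2.501/0.8225 ≈ 3.04.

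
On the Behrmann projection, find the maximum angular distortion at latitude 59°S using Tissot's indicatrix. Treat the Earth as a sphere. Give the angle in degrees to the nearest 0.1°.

Behrmann is a cylindrical equal-area projection with standard parallels at ±30°. A cylindrical equal-area projection with standard parallel φ₀ has meridian scale h = cos φ / cos φ₀ and parallel scale k = cos φ₀ / cos φ (so areas are preserved, h·k = 1).
At 59°: h = 0.5947, k = 1.681; principal scales a = 1.681, b = 0.5947.
sin(ω/2) = (a − b)/(a + b) = 1.087/2.276 = 0.4774, so ω = 2 arcsin(0.4774) ≈ 57.0°.

57.0°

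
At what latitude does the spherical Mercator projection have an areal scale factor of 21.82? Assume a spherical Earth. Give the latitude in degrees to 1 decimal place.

Mercator areal scale is sec²φ.
sec²φ = 21.82  ⇒  cos²φ = 0.04583  ⇒  cos φ = 0.2141.
φ = arccos(0.2141) ≈ 77.6°.

77.6°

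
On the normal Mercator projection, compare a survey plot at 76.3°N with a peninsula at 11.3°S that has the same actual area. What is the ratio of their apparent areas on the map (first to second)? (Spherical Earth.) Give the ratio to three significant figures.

Mercator areal scale is sec²φ.
At 76.3°: sec²(76.3°) = 1/0.2368² = 17.83.
At 11.3°: sec²(11.3°) = 1/0.9806² = 1.040.
Ratio = 17.83/1.040 = cos²(11.3°)/cos²(76.3°) ≈ 17.1.

17.1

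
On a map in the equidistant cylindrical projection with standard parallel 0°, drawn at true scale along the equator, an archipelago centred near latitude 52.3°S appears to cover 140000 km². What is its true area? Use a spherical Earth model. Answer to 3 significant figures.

For the equirectangular projection with φ₀ = 0 (plate carrée), h = 1 along meridians and k = sec φ along parallels.
Areal scale = h·k = 1 × sec φ; at 52.3°, h = 1.000, k = 1.635, so h·k = 1.635.
True area = apparent / (areal scale) = 140000 / 1.635 ≈ 85600 km².

85600 km²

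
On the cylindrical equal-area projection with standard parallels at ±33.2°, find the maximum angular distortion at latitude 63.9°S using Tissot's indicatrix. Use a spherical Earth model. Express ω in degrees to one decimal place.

For cylindrical equal-area with standard parallel φ₀, h = cos φ / cos φ₀ and k = cos φ₀ / cos φ, so h·k = 1.
At 63.9°: h = 0.5258, k = 1.902; principal scales a = 1.902, b = 0.5258.
sin(ω/2) = (a − b)/(a + b) = 1.376/2.428 = 0.5669, so ω = 2 arcsin(0.5669) ≈ 69.1°.

69.1°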